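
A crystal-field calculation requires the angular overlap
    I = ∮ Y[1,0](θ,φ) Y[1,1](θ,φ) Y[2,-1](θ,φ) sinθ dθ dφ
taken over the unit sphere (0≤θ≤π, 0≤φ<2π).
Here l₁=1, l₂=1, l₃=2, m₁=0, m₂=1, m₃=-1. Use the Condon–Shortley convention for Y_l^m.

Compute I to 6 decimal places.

m-sum 0 ✓  L=4 even ✓  0≤2≤2 ✓
Π(2lᵢ+1) = 3×3×5 = 45
triangle coeff Δ(1,1,2) = 1/30
Σ_t [0,0]: t=0:+1/1 = 1/1
(3j)²=2/15 [(1 1 2; 0 0 0)], sign=+1
Σ_t [0,0]: t=0:+1/2 = 1/2
(3j)²=1/10 [(1 1 2; 0 1 -1)], sign=-1
⇒ 4πI² = 3/5
I = (-1)√(3/5/(4π)) = -0.21850969

-0.218510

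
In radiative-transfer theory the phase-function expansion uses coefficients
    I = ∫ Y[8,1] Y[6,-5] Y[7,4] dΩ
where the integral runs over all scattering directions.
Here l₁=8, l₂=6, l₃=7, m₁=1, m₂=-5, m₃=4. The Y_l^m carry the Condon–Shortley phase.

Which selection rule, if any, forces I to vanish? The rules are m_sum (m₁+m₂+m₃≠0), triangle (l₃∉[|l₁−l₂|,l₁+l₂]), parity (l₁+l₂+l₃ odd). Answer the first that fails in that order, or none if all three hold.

Σmᵢ = 0  ✓
l₃∈[|l₁−l₂|,l₁+l₂]=[2,14], have l₃=7  ✓
Σlᵢ = 21 ⇒ odd  ✗

parity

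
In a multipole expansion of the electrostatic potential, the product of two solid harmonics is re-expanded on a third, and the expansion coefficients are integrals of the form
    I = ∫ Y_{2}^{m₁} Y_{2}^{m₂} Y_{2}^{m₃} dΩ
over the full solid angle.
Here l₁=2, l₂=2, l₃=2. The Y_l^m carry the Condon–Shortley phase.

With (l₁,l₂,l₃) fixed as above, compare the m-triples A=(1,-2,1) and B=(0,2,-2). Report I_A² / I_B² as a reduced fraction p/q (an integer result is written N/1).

3/2

Shared (l₁,l₂,l₃)=(2,2,2): N and (l;000)² cancel in I_A²/I_B².
A: Δ = 2!·2!·2!/7! = 1/630; Racah Σ t=0..0: t=0:+1/4 = 1/4; ⇒ 3j(2 2 2; 1 -2 1)² = 3/35, sgn -1
B: Δ = 2!·2!·2!/7! = 1/630; Racah Σ t=2..2: t=2:+1/8 = 1/8; ⇒ 3j(2 2 2; 0 2 -2)² = 2/35, sgn +1
I_A²/I_B² = (3/35)/(2/35) = 3/2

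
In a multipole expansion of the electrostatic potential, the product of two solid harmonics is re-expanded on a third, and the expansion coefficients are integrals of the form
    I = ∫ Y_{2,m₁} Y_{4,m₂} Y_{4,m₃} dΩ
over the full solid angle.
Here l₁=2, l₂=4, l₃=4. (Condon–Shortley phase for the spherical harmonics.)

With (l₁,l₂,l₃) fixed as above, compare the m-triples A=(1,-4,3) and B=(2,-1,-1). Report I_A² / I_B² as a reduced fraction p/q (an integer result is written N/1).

Shared (l₁,l₂,l₃)=(2,4,4): N and (l;000)² cancel in I_A²/I_B².
A: Δ = 2!·2!·6!/11! = 1/13860; Racah Σ t=0..0: t=0:+1/1440 = 1/1440; ⇒ 3j(2 4 4; 1 -4 3)² = 7/165, sgn -1
B: Δ = 2!·2!·6!/11! = 1/13860; Racah Σ t=0..0: t=0:+1/144 = 1/144; ⇒ 3j(2 4 4; 2 -1 -1)² = 10/231, sgn -1
I_A²/I_B² = (7/165)/(10/231) = 49/50

49/50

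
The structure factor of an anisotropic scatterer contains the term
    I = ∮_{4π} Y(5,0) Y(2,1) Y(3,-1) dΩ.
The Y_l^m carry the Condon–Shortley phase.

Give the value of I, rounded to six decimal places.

0.169433

Rules hold: Σm=0, L=10 even, 3≤3≤7.
N = 11·5·7 = 385
Δ = 4!·6!·0!/11! = 1/2310
Racah Σ t=2..2: t=2:+1/144 = 1/144
⇒ 3j(5 2 3; 0 0 0)² = 10/231, sgn -1
Racah Σ t=3..3: t=3:−1/288 = -1/288
⇒ 3j(5 2 3; 0 1 -1)² = 5/231, sgn -1
4πI² = N·(3j₀)²·(3jₘ)² = 250/693
I = +1·√(0.36075/4π) = 0.16943318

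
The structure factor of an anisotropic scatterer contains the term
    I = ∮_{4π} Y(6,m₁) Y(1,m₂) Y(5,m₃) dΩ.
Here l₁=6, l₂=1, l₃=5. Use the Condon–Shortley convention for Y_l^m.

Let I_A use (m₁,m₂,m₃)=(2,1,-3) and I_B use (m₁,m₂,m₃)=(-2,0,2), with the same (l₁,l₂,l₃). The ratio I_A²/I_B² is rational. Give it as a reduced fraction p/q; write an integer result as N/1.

3/16

l's match ⇒ only the (l;m) 3-j factors differ between A and B.
A: triangle coeff Δ(6,1,5) = 1/858; Σ_t [2,2]: t=2:+1/161280 = 1/161280; (3j)²=1/143 [(6 1 5; 2 1 -3)], sign=+1
B: triangle coeff Δ(6,1,5) = 1/858; Σ_t [1,1]: t=1:−1/30240 = -1/30240; (3j)²=16/429 [(6 1 5; -2 0 2)], sign=+1
I_A²/I_B² = (1/143)/(16/429) = 3/16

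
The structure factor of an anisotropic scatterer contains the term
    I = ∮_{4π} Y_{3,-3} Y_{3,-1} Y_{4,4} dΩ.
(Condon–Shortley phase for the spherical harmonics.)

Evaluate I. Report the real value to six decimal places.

m-sum 0 ✓  L=10 even ✓  0≤4≤6 ✓
Π(2lᵢ+1) = 7×7×9 = 441
triangle coeff Δ(3,3,4) = 1/34650
Σ_t [0,2]: t=0:+1/72 t=1:−1/16 t=2:+1/72 = -5/144
(3j)²=2/77 [(3 3 4; 0 0 0)], sign=-1
Σ_t [2,2]: t=2:+1/1152 = 1/1152
(3j)²=1/33 [(3 3 4; -3 -1 4)], sign=+1
⇒ 4πI² = 42/121
I = (-1)√(42/121/(4π)) = -0.16619847

-0.166198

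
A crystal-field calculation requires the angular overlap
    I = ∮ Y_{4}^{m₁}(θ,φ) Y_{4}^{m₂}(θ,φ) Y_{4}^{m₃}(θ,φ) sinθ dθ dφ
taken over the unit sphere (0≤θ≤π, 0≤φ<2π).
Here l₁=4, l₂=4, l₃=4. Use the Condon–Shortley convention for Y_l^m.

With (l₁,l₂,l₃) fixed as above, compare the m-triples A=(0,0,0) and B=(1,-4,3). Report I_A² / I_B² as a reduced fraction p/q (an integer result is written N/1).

Same 4,4,4: normalisation and zero-m 3j drop out of the ratio.
A: Δ: 4! 4! 4! / 13! → 1/450450; sum: t=0:+1/13824 t=1:−1/216 t=2:+1/64 t=3:−1/216 t=4:+1/13824 = 5/768; 3j²(4 4 4; 0 0 0) = Δ·Π!·Σ² = 18/1001  (sign +1)
B: Δ: 4! 4! 4! / 13! → 1/450450; sum: t=0:+1/3456 = 1/3456; 3j²(4 4 4; 1 -4 3) = Δ·Π!·Σ² = 35/1287  (sign -1)
I_A²/I_B² = (18/1001)/(35/1287) = 162/245

162/245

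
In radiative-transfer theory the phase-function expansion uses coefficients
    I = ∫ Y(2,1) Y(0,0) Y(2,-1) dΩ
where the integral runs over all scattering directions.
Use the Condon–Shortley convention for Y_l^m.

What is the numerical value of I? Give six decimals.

Rules hold: Σm=0, L=4 even, 2≤2≤2.
N = 5·1·5 = 25
Δ = 0!·4!·0!/5! = 1/5
Racah Σ t=0..0: t=0:+1/4 = 1/4
⇒ 3j(2 0 2; 0 0 0)² = 1/5, sgn +1
Racah Σ t=0..0: t=0:+1/6 = 1/6
⇒ 3j(2 0 2; 1 0 -1)² = 1/5, sgn -1
4πI² = N·(3j₀)²·(3jₘ)² = 1/1
I = -1·√(1/4π) = -0.28209479

-0.282095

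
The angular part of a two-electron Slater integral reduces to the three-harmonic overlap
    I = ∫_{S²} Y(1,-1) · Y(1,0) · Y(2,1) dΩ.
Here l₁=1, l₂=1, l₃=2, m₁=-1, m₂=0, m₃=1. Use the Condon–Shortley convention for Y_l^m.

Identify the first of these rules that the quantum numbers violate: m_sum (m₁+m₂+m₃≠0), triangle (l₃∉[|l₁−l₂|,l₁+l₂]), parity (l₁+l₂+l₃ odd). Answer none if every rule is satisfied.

Σmᵢ = 0  ✓
l₃∈[|l₁−l₂|,l₁+l₂]=[0,2], have l₃=2  ✓
Σlᵢ = 4 ⇒ even  ✓

none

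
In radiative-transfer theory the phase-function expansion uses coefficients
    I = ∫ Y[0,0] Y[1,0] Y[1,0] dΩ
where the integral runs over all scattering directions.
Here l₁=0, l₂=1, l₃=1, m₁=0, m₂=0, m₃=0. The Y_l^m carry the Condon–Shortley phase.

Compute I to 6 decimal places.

0.282095

m-sum 0 ✓  L=2 even ✓  1≤1≤1 ✓
Π(2lᵢ+1) = 1×3×3 = 9
triangle coeff Δ(0,1,1) = 1/3
Σ_t [0,0]: t=0:+1/1 = 1/1
(3j)²=1/3 [(0 1 1; 0 0 0)], sign=-1
(m-triple is (0,0,0) — same symbol as above.)
⇒ 4πI² = 1/1
I = (+1)√(1/1/(4π)) = 0.28209479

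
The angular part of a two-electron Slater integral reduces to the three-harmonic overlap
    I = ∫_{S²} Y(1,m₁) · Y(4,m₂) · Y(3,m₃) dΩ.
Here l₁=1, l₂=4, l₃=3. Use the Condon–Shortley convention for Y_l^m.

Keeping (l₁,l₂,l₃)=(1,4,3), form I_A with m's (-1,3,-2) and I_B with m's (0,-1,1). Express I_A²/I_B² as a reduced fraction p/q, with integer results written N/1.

7/5

Same 1,4,3: normalisation and zero-m 3j drop out of the ratio.
A: Δ: 2! 0! 6! / 9! → 1/252; sum: t=2:+1/240 = 1/240; 3j²(1 4 3; -1 3 -2) = Δ·Π!·Σ² = 1/12  (sign -1)
B: Δ: 2! 0! 6! / 9! → 1/252; sum: t=1:−1/48 = -1/48; 3j²(1 4 3; 0 -1 1) = Δ·Π!·Σ² = 5/84  (sign -1)
I_A²/I_B² = (1/12)/(5/84) = 7/5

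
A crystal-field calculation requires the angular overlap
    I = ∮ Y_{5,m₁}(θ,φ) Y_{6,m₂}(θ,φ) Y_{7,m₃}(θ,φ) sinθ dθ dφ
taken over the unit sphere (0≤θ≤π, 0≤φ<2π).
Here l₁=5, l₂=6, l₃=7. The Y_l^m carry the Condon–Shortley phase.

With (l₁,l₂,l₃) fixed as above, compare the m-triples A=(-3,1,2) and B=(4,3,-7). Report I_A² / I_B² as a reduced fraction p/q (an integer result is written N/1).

70/143

l's match ⇒ only the (l;m) 3-j factors differ between A and B.
A: triangle coeff Δ(5,6,7) = 1/174594420; Σ_t [2,4]: t=2:+1/2073600 t=3:−1/414720 t=4:+1/829440 = -1/1382400; (3j)²=294/46189 [(5 6 7; -3 1 2)], sign=+1
B: triangle coeff Δ(5,6,7) = 1/174594420; Σ_t [1,1]: t=1:−1/174182400 = -1/174182400; (3j)²=21/1615 [(5 6 7; 4 3 -7)], sign=-1
I_A²/I_B² = (294/46189)/(21/1615) = 70/143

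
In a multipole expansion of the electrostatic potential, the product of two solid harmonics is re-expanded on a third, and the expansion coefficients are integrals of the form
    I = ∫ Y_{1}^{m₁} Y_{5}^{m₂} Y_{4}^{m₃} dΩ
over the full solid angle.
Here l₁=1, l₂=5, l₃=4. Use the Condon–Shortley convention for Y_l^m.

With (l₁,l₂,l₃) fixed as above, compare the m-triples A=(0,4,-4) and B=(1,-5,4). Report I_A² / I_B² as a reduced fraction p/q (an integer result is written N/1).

1/5

Shared (l₁,l₂,l₃)=(1,5,4): N and (l;000)² cancel in I_A²/I_B².
A: Δ = 2!·0!·8!/11! = 1/495; Racah Σ t=1..1: t=1:−1/40320 = -1/40320; ⇒ 3j(1 5 4; 0 4 -4)² = 1/55, sgn -1
B: Δ = 2!·0!·8!/11! = 1/495; Racah Σ t=0..0: t=0:+1/80640 = 1/80640; ⇒ 3j(1 5 4; 1 -5 4)² = 1/11, sgn +1
I_A²/I_B² = (1/55)/(1/11) = 1/5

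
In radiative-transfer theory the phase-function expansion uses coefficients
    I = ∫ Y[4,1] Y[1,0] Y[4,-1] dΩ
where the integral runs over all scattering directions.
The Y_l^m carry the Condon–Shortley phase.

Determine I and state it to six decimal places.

0.000000

Σlᵢ=9 odd — θ-integrand is odd under cosθ→−cosθ; I=0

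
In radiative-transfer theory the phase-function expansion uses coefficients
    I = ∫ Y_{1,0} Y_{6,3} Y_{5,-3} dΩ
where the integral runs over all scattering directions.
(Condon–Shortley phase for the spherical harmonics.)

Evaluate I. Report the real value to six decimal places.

-0.212310

m-sum 0 ✓  L=12 even ✓  5≤5≤7 ✓
Π(2lᵢ+1) = 3×13×11 = 429
triangle coeff Δ(1,6,5) = 1/858
Σ_t [1,1]: t=1:−1/14400 = -1/14400
(3j)²=6/143 [(1 6 5; 0 0 0)], sign=+1
Σ_t [1,1]: t=1:−1/80640 = -1/80640
(3j)²=9/286 [(1 6 5; 0 3 -3)], sign=-1
⇒ 4πI² = 81/143
I = (-1)√(81/143/(4π)) = -0.21230956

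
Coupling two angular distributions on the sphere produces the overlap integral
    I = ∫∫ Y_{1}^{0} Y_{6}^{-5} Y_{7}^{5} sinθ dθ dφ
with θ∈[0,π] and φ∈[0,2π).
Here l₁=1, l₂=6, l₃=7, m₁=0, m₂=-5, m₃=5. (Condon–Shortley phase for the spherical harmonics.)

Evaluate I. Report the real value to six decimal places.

-0.171413

Checks pass: Σm=0; 14 even; l₃=7∈[5,7].
(2·1+1)(2·6+1)(2·7+1) = 585
Δ: 0! 2! 12! / 15! → 1/1365
sum: t=0:+1/518400 = 1/518400
3j²(1 6 7; 0 0 0) = Δ·Π!·Σ² = 7/195  (sign -1)
sum: t=0:+1/39916800 = 1/39916800
3j²(1 6 7; 0 -5 5) = Δ·Π!·Σ² = 8/455  (sign +1)
combine: 4πI² = 585·7/195·8/455 = 24/65
take √, sign -1: I = -0.17141310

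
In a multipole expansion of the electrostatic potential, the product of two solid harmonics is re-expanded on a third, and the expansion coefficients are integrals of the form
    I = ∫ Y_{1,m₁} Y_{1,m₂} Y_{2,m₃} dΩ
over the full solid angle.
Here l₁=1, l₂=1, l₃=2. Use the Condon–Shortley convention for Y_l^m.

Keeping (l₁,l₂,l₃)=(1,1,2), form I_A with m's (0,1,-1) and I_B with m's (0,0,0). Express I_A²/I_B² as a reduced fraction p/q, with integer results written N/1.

3/4

Shared (l₁,l₂,l₃)=(1,1,2): N and (l;000)² cancel in I_A²/I_B².
A: Δ = 0!·2!·2!/5! = 1/30; Racah Σ t=0..0: t=0:+1/2 = 1/2; ⇒ 3j(1 1 2; 0 1 -1)² = 1/10, sgn -1
B: Δ = 0!·2!·2!/5! = 1/30; Racah Σ t=0..0: t=0:+1/1 = 1/1; ⇒ 3j(1 1 2; 0 0 0)² = 2/15, sgn +1
I_A²/I_B² = (1/10)/(2/15) = 3/4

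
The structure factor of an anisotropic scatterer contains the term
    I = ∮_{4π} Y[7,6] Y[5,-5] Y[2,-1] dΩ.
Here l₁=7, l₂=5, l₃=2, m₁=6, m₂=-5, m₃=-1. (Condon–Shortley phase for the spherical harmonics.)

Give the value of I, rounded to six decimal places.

m-sum 0 ✓  L=14 even ✓  2≤2≤12 ✓
Π(2lᵢ+1) = 15×11×5 = 825
triangle coeff Δ(7,5,2) = 1/15015
Σ_t [5,5]: t=5:−1/57600 = -1/57600
(3j)²=21/715 [(7 5 2; 0 0 0)], sign=-1
Σ_t [0,0]: t=0:+1/21772800 = 1/21772800
(3j)²=2/105 [(7 5 2; 6 -5 -1)], sign=-1
⇒ 4πI² = 6/13
I = (+1)√(6/13/(4π)) = 0.19164567

0.191646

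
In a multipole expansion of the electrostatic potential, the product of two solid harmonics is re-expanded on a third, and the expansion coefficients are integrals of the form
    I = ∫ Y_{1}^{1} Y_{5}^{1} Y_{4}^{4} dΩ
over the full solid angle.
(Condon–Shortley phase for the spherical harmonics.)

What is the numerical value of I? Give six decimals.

1 + 1 + 4 = 6 ≠ 0: azimuthal integral kills it; I = 0

0.000000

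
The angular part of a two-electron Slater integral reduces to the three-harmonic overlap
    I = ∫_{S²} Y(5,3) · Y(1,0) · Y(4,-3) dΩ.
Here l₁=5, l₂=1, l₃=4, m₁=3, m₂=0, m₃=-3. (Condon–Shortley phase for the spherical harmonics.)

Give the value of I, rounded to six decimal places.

Rules hold: Σm=0, L=10 even, 4≤4≤6.
N = 11·3·9 = 297
Δ = 2!·8!·0!/11! = 1/495
Racah Σ t=1..1: t=1:−1/576 = -1/576
⇒ 3j(5 1 4; 0 0 0)² = 5/99, sgn -1
Racah Σ t=1..1: t=1:−1/5040 = -1/5040
⇒ 3j(5 1 4; 3 0 -3)² = 16/495, sgn +1
4πI² = N·(3j₀)²·(3jₘ)² = 16/33
I = -1·√(0.484848/4π) = -0.19642560

-0.196426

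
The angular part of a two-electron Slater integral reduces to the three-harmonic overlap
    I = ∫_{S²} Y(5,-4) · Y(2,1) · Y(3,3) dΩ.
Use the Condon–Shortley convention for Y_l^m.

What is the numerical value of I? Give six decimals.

0.219610

Rules hold: Σm=0, L=10 even, 3≤3≤7.
N = 11·5·7 = 385
Δ = 4!·6!·0!/11! = 1/2310
Racah Σ t=2..2: t=2:+1/144 = 1/144
⇒ 3j(5 2 3; 0 0 0)² = 10/231, sgn -1
Racah Σ t=3..3: t=3:−1/4320 = -1/4320
⇒ 3j(5 2 3; -4 1 3)² = 2/55, sgn -1
4πI² = N·(3j₀)²·(3jₘ)² = 20/33
I = +1·√(0.606061/4π) = 0.21961050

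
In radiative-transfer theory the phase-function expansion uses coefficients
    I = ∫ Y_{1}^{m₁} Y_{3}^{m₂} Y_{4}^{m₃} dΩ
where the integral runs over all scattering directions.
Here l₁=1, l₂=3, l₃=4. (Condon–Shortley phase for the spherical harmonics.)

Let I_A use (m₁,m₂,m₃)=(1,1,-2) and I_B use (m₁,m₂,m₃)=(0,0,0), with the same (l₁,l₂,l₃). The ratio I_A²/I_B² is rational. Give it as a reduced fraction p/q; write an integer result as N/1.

Same 1,3,4: normalisation and zero-m 3j drop out of the ratio.
A: Δ: 0! 2! 6! / 9! → 1/252; sum: t=0:+1/96 = 1/96; 3j²(1 3 4; 1 1 -2) = Δ·Π!·Σ² = 5/84  (sign +1)
B: Δ: 0! 2! 6! / 9! → 1/252; sum: t=0:+1/36 = 1/36; 3j²(1 3 4; 0 0 0) = Δ·Π!·Σ² = 4/63  (sign +1)
I_A²/I_B² = (5/84)/(4/63) = 15/16

15/16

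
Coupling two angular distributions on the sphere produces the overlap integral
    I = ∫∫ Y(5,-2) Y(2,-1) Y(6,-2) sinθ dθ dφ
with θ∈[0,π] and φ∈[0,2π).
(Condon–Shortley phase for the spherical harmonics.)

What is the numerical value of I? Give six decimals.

0.000000

Σmᵢ = -5 ≠ 0, so the φ-integral vanishes; I = 0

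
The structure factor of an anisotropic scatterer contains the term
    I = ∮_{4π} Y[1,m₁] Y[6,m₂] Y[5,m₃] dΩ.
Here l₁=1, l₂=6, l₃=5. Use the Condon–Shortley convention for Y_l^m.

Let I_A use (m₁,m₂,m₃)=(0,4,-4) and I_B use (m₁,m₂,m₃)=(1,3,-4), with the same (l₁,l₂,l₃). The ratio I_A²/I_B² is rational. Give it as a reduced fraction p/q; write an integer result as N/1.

Shared (l₁,l₂,l₃)=(1,6,5): N and (l;000)² cancel in I_A²/I_B².
A: Δ = 2!·0!·10!/13! = 1/858; Racah Σ t=1..1: t=1:−1/362880 = -1/362880; ⇒ 3j(1 6 5; 0 4 -4)² = 10/429, sgn +1
B: Δ = 2!·0!·10!/13! = 1/858; Racah Σ t=0..0: t=0:+1/725760 = 1/725760; ⇒ 3j(1 6 5; 1 3 -4)² = 1/286, sgn -1
I_A²/I_B² = (10/429)/(1/286) = 20/3

20/3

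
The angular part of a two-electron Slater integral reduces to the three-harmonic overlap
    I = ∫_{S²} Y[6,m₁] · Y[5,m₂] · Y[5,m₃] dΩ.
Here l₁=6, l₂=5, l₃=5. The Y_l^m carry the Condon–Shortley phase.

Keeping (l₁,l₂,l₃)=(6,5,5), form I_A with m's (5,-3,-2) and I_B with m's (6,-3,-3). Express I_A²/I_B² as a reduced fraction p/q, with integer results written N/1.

1/8

Same 6,5,5: normalisation and zero-m 3j drop out of the ratio.
A: Δ: 6! 6! 4! / 17! → 1/28588560; sum: t=0:+1/345600 t=1:−1/518400 = 1/1036800; 3j²(6 5 5; 5 -3 -2) = Δ·Π!·Σ² = 7/2210  (sign -1)
B: Δ: 6! 6! 4! / 17! → 1/28588560; sum: t=0:+1/2073600 = 1/2073600; 3j²(6 5 5; 6 -3 -3) = Δ·Π!·Σ² = 28/1105  (sign +1)
I_A²/I_B² = (7/2210)/(28/1105) = 1/8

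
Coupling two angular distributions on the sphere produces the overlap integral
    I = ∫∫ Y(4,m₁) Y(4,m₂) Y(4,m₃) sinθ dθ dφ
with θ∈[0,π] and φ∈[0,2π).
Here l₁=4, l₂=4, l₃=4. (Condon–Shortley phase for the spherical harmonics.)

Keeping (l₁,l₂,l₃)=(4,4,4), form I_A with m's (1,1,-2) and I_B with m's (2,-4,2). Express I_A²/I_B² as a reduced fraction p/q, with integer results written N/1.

l's match ⇒ only the (l;m) 3-j factors differ between A and B.
A: triangle coeff Δ(4,4,4) = 1/450450; Σ_t [1,3]: t=1:−1/576 t=2:+1/144 t=3:−1/576 = 1/288; (3j)²=20/1001 [(4 4 4; 1 1 -2)], sign=+1
B: triangle coeff Δ(4,4,4) = 1/450450; Σ_t [0,0]: t=0:+1/2304 = 1/2304; (3j)²=5/143 [(4 4 4; 2 -4 2)], sign=+1
I_A²/I_B² = (20/1001)/(5/143) = 4/7

4/7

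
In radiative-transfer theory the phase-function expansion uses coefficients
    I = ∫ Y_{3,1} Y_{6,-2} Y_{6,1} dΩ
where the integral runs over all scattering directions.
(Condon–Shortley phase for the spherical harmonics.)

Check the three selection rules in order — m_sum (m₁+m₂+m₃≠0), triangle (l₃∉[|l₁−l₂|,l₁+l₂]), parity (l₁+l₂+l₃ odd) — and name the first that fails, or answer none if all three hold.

azimuthal sum: 1 − 2 + 1 = 0  ✓
3 ≤ 6 ≤ 9 (triangle on l)  ✓
L = 3 + 6 + 6 = 15 (odd)  ✗

parity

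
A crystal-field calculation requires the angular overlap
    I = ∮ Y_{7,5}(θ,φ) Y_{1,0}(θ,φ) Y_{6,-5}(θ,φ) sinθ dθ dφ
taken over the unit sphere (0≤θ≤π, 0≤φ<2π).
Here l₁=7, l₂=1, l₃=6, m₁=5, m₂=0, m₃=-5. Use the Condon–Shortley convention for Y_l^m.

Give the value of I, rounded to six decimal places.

-0.171413

Rules hold: Σm=0, L=14 even, 6≤6≤8.
N = 15·3·13 = 585
Δ = 2!·12!·0!/15! = 1/1365
Racah Σ t=1..1: t=1:−1/518400 = -1/518400
⇒ 3j(7 1 6; 0 0 0)² = 7/195, sgn -1
Racah Σ t=1..1: t=1:−1/39916800 = -1/39916800
⇒ 3j(7 1 6; 5 0 -5)² = 8/455, sgn +1
4πI² = N·(3j₀)²·(3jₘ)² = 24/65
I = -1·√(0.369231/4π) = -0.17141310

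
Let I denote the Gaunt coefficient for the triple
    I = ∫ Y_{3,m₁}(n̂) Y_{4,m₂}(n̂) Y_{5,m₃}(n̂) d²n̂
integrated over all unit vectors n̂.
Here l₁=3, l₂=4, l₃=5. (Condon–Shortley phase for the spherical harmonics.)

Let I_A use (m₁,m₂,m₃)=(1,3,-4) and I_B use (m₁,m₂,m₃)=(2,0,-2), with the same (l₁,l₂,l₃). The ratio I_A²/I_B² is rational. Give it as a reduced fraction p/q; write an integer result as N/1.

l's match ⇒ only the (l;m) 3-j factors differ between A and B.
A: triangle coeff Δ(3,4,5) = 1/180180; Σ_t [1,2]: t=1:−1/4320 t=2:+1/5760 = -1/17280; (3j)²=7/4290 [(3 4 5; 1 3 -4)], sign=+1
B: triangle coeff Δ(3,4,5) = 1/180180; Σ_t [0,1]: t=0:+1/576 t=1:−1/864 = 1/1728; (3j)²=5/1287 [(3 4 5; 2 0 -2)], sign=-1
I_A²/I_B² = (7/4290)/(5/1287) = 21/50

21/50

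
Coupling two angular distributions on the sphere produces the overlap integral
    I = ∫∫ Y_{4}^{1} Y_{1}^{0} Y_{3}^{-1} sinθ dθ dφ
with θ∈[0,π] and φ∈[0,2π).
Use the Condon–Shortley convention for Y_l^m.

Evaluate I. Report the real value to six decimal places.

-0.238414

m-sum 0 ✓  L=8 even ✓  3≤3≤5 ✓
Π(2lᵢ+1) = 9×3×7 = 189
triangle coeff Δ(4,1,3) = 1/252
Σ_t [1,1]: t=1:−1/36 = -1/36
(3j)²=4/63 [(4 1 3; 0 0 0)], sign=+1
Σ_t [1,1]: t=1:−1/48 = -1/48
(3j)²=5/84 [(4 1 3; 1 0 -1)], sign=-1
⇒ 4πI² = 5/7
I = (-1)√(5/7/(4π)) = -0.23841361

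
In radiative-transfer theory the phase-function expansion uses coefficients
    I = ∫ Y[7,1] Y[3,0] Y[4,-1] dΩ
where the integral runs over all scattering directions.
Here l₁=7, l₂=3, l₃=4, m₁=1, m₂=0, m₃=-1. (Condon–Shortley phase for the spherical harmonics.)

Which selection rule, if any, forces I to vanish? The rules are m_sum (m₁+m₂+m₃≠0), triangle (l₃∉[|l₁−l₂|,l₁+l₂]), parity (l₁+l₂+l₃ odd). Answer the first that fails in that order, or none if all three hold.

none

m₁+m₂+m₃ = 1 + 0 − 1 = 0  ✓
triangle: |7−3|=4 ≤ l₃=4 ≤ 7+3=10  ✓
parity: l₁+l₂+l₃ = 14 is even  ✓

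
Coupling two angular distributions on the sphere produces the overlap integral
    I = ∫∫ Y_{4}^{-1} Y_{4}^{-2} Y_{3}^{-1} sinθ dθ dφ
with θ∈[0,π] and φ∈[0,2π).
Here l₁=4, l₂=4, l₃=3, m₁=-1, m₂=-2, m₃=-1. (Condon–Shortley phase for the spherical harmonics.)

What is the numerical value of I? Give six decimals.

-1 − 2 − 1 = -4 ≠ 0: azimuthal integral kills it; I = 0

0.000000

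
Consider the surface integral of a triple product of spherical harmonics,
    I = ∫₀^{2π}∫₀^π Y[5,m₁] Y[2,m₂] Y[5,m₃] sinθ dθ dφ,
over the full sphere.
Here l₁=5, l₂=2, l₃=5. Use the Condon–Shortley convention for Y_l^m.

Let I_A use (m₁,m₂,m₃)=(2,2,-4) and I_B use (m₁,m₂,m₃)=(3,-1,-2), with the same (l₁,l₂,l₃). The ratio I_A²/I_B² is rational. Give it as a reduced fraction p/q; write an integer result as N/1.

18/25

l's match ⇒ only the (l;m) 3-j factors differ between A and B.
A: triangle coeff Δ(5,2,5) = 1/38610; Σ_t [2,2]: t=2:+1/20160 = 1/20160; (3j)²=12/715 [(5 2 5; 2 2 -4)], sign=-1
B: triangle coeff Δ(5,2,5) = 1/38610; Σ_t [0,1]: t=0:+1/2880 t=1:−1/10080 = 1/4032; (3j)²=10/429 [(5 2 5; 3 -1 -2)], sign=-1
I_A²/I_B² = (12/715)/(10/429) = 18/25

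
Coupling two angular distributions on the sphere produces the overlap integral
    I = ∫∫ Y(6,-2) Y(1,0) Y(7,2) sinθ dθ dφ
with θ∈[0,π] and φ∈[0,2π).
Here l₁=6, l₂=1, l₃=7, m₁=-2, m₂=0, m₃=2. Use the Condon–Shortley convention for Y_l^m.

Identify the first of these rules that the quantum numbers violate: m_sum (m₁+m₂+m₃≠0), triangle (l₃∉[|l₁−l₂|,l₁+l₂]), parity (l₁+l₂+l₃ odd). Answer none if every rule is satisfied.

m₁+m₂+m₃ = -2 + 0 + 2 = 0  ✓
triangle: |6−1|=5 ≤ l₃=7 ≤ 6+1=7  ✓
parity: l₁+l₂+l₃ = 14 is even  ✓

none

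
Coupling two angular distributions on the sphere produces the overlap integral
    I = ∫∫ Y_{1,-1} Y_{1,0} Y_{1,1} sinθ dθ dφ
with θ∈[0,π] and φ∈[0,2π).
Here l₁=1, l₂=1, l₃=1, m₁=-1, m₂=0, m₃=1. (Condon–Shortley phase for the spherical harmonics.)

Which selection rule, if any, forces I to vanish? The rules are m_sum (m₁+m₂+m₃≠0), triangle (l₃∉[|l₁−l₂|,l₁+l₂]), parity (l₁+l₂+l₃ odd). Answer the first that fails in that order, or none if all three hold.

parity

Σmᵢ = 0  ✓
l₃∈[|l₁−l₂|,l₁+l₂]=[0,2], have l₃=1  ✓
Σlᵢ = 3 ⇒ odd  ✗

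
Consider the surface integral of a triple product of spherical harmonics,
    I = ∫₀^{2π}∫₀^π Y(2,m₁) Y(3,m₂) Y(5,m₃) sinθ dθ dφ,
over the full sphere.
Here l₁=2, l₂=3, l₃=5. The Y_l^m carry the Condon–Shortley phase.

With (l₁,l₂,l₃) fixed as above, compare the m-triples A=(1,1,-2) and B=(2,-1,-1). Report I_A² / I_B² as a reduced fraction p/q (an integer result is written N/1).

Shared (l₁,l₂,l₃)=(2,3,5): N and (l;000)² cancel in I_A²/I_B².
A: Δ = 0!·4!·6!/11! = 1/2310; Racah Σ t=0..0: t=0:+1/288 = 1/288; ⇒ 3j(2 3 5; 1 1 -2)² = 1/22, sgn -1
B: Δ = 0!·4!·6!/11! = 1/2310; Racah Σ t=0..0: t=0:+1/1152 = 1/1152; ⇒ 3j(2 3 5; 2 -1 -1)² = 1/154, sgn +1
I_A²/I_B² = (1/22)/(1/154) = 7/1

7/1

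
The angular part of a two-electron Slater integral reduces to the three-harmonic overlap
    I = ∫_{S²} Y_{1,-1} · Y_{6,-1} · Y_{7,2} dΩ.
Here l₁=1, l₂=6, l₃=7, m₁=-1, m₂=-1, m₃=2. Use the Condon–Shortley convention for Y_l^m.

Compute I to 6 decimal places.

Checks pass: Σm=0; 14 even; l₃=7∈[5,7].
(2·1+1)(2·6+1)(2·7+1) = 585
Δ: 0! 2! 12! / 15! → 1/1365
sum: t=0:+1/518400 = 1/518400
3j²(1 6 7; 0 0 0) = Δ·Π!·Σ² = 7/195  (sign -1)
sum: t=0:+1/1209600 = 1/1209600
3j²(1 6 7; -1 -1 2) = Δ·Π!·Σ² = 12/455  (sign -1)
combine: 4πI² = 585·7/195·12/455 = 36/65
take √, sign +1: I = 0.20993732

0.209937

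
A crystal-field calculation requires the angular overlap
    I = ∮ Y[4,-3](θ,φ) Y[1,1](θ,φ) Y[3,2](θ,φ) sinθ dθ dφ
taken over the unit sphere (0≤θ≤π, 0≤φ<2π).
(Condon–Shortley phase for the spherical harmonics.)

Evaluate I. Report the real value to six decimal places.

-0.282095

m-sum 0 ✓  L=8 even ✓  3≤3≤5 ✓
Π(2lᵢ+1) = 9×3×7 = 189
triangle coeff Δ(4,1,3) = 1/252
Σ_t [1,1]: t=1:−1/36 = -1/36
(3j)²=4/63 [(4 1 3; 0 0 0)], sign=+1
Σ_t [2,2]: t=2:+1/240 = 1/240
(3j)²=1/12 [(4 1 3; -3 1 2)], sign=-1
⇒ 4πI² = 1/1
I = (-1)√(1/1/(4π)) = -0.28209479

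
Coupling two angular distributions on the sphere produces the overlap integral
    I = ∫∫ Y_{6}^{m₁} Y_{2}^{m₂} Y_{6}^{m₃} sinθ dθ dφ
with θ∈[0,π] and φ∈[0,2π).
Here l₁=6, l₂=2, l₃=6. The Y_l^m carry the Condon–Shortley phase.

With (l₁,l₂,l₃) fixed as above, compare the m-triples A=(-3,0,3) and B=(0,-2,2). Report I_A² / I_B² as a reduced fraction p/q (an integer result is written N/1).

l's match ⇒ only the (l;m) 3-j factors differ between A and B.
A: triangle coeff Δ(6,2,6) = 1/90090; Σ_t [0,2]: t=0:+1/1451520 t=1:−1/80640 t=2:+1/120960 = -1/290304; (3j)²=5/2002 [(6 2 6; -3 0 3)], sign=+1
B: triangle coeff Δ(6,2,6) = 1/90090; Σ_t [0,0]: t=0:+1/69120 = 1/69120; (3j)²=4/143 [(6 2 6; 0 -2 2)], sign=+1
I_A²/I_B² = (5/2002)/(4/143) = 5/56

5/56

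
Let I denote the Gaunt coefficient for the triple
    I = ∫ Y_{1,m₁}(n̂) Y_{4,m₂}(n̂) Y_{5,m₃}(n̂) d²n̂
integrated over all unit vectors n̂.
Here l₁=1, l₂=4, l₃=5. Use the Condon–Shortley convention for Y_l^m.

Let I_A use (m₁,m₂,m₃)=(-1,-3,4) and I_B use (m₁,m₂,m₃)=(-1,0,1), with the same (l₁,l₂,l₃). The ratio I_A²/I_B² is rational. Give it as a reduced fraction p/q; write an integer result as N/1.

Shared (l₁,l₂,l₃)=(1,4,5): N and (l;000)² cancel in I_A²/I_B².
A: Δ = 0!·2!·8!/11! = 1/495; Racah Σ t=0..0: t=0:+1/10080 = 1/10080; ⇒ 3j(1 4 5; -1 -3 4)² = 4/55, sgn -1
B: Δ = 0!·2!·8!/11! = 1/495; Racah Σ t=0..0: t=0:+1/1152 = 1/1152; ⇒ 3j(1 4 5; -1 0 1)² = 1/33, sgn +1
I_A²/I_B² = (4/55)/(1/33) = 12/5

12/5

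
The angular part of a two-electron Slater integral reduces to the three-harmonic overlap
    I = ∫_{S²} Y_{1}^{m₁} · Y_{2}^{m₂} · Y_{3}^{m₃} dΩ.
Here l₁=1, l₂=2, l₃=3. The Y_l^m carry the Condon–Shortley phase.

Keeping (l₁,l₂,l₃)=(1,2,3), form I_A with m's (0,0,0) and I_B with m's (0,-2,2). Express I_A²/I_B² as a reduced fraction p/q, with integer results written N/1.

9/5

Same 1,2,3: normalisation and zero-m 3j drop out of the ratio.
A: Δ: 0! 2! 4! / 7! → 1/105; sum: t=0:+1/4 = 1/4; 3j²(1 2 3; 0 0 0) = Δ·Π!·Σ² = 3/35  (sign -1)
B: Δ: 0! 2! 4! / 7! → 1/105; sum: t=0:+1/24 = 1/24; 3j²(1 2 3; 0 -2 2) = Δ·Π!·Σ² = 1/21  (sign -1)
I_A²/I_B² = (3/35)/(1/21) = 9/5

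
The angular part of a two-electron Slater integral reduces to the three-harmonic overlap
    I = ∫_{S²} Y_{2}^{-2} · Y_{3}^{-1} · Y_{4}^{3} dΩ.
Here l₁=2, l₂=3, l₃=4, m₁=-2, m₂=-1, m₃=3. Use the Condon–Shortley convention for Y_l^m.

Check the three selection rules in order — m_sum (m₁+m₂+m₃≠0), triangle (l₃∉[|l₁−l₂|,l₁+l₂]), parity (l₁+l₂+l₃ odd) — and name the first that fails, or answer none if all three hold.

m₁+m₂+m₃ = -2 − 1 + 3 = 0  ✓
triangle: |2−3|=1 ≤ l₃=4 ≤ 2+3=5  ✓
parity: l₁+l₂+l₃ = 9 is odd  ✗

parity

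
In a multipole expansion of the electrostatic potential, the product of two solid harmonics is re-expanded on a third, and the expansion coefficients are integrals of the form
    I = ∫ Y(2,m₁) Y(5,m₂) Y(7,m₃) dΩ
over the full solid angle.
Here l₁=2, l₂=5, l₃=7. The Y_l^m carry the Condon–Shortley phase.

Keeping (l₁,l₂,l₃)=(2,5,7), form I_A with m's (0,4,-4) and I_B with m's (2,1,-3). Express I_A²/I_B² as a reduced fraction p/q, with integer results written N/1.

11/14

l's match ⇒ only the (l;m) 3-j factors differ between A and B.
A: triangle coeff Δ(2,5,7) = 1/15015; Σ_t [0,0]: t=0:+1/1451520 = 1/1451520; (3j)²=1/91 [(2 5 7; 0 4 -4)], sign=-1
B: triangle coeff Δ(2,5,7) = 1/15015; Σ_t [0,0]: t=0:+1/414720 = 1/414720; (3j)²=2/143 [(2 5 7; 2 1 -3)], sign=+1
I_A²/I_B² = (1/91)/(2/143) = 11/14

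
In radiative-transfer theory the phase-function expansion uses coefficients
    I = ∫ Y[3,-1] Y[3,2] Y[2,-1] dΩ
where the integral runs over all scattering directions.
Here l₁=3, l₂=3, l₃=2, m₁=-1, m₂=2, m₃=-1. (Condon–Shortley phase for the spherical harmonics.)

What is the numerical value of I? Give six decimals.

m-sum 0 ✓  L=8 even ✓  0≤2≤6 ✓
Π(2lᵢ+1) = 7×7×5 = 245
triangle coeff Δ(3,3,2) = 1/3780
Σ_t [1,3]: t=1:−1/24 t=2:+1/4 t=3:−1/24 = 1/6
(3j)²=4/105 [(3 3 2; 0 0 0)], sign=+1
Σ_t [3,4]: t=3:−1/12 t=4:+1/48 = -1/16
(3j)²=1/28 [(3 3 2; -1 2 -1)], sign=+1
⇒ 4πI² = 1/3
I = (+1)√(1/3/(4π)) = 0.16286750

0.162868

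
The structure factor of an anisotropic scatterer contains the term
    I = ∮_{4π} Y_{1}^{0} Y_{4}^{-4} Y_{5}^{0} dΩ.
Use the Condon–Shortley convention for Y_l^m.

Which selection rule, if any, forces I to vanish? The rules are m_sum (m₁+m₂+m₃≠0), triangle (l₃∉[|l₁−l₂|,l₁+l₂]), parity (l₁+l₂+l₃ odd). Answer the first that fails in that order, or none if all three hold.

azimuthal sum: 0 − 4 + 0 = -4  ✗
3 ≤ 5 ≤ 5 (triangle on l)
L = 1 + 4 + 5 = 10 (even)

m_sum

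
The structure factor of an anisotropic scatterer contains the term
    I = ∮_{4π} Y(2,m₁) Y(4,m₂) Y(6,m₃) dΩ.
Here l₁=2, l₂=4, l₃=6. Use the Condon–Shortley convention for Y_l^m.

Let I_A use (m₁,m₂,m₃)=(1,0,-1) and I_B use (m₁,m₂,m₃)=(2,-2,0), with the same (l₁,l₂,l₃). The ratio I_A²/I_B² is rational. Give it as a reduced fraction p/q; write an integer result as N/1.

35/3

Same 2,4,6: normalisation and zero-m 3j drop out of the ratio.
A: Δ: 0! 4! 8! / 13! → 1/6435; sum: t=0:+1/3456 = 1/3456; 3j²(2 4 6; 1 0 -1) = Δ·Π!·Σ² = 35/1287  (sign -1)
B: Δ: 0! 4! 8! / 13! → 1/6435; sum: t=0:+1/34560 = 1/34560; 3j²(2 4 6; 2 -2 0) = Δ·Π!·Σ² = 1/429  (sign +1)
I_A²/I_B² = (35/1287)/(1/429) = 35/3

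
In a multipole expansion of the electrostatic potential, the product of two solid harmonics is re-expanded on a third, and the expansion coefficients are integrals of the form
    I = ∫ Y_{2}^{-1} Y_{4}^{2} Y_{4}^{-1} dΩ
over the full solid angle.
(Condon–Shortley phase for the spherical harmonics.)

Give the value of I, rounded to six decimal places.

0.127700

Checks pass: Σm=0; 10 even; l₃=4∈[2,6].
(2·2+1)(2·4+1)(2·4+1) = 405
Δ: 2! 2! 6! / 11! → 1/13860
sum: t=0:+1/192 t=1:−1/36 t=2:+1/192 = -5/288
3j²(2 4 4; 0 0 0) = Δ·Π!·Σ² = 20/693  (sign -1)
sum: t=1:−1/240 t=2:+1/96 = 1/160
3j²(2 4 4; -1 2 -1) = Δ·Π!·Σ² = 27/1540  (sign -1)
combine: 4πI² = 405·20/693·27/1540 = 1215/5929
take √, sign +1: I = 0.12770047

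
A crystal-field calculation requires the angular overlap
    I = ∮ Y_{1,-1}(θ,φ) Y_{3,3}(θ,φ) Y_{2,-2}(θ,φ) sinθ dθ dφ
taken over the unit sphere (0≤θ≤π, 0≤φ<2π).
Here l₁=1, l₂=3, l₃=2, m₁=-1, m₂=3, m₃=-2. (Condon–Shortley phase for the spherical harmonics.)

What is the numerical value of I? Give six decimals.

-0.319865

m-sum 0 ✓  L=6 even ✓  2≤2≤4 ✓
Π(2lᵢ+1) = 3×7×5 = 105
triangle coeff Δ(1,3,2) = 1/105
Σ_t [1,1]: t=1:−1/4 = -1/4
(3j)²=3/35 [(1 3 2; 0 0 0)], sign=-1
Σ_t [2,2]: t=2:+1/48 = 1/48
(3j)²=1/7 [(1 3 2; -1 3 -2)], sign=+1
⇒ 4πI² = 9/7
I = (-1)√(9/7/(4π)) = -0.31986543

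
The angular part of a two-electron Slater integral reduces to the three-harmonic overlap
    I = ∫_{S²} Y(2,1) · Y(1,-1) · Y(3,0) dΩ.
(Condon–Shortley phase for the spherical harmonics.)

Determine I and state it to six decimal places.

m-sum 0 ✓  L=6 even ✓  1≤3≤3 ✓
Π(2lᵢ+1) = 5×3×7 = 105
triangle coeff Δ(2,1,3) = 1/105
Σ_t [0,0]: t=0:+1/4 = 1/4
(3j)²=3/35 [(2 1 3; 0 0 0)], sign=-1
Σ_t [0,0]: t=0:+1/12 = 1/12
(3j)²=1/35 [(2 1 3; 1 -1 0)], sign=-1
⇒ 4πI² = 9/35
I = (+1)√(9/35/(4π)) = 0.14304817

0.143048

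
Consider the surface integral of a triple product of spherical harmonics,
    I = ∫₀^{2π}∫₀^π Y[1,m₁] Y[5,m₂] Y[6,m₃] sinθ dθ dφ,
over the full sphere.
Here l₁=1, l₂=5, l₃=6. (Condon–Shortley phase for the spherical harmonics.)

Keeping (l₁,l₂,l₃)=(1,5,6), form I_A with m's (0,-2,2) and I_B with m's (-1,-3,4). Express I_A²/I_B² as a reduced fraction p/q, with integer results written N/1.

l's match ⇒ only the (l;m) 3-j factors differ between A and B.
A: triangle coeff Δ(1,5,6) = 1/858; Σ_t [0,0]: t=0:+1/30240 = 1/30240; (3j)²=16/429 [(1 5 6; 0 -2 2)], sign=+1
B: triangle coeff Δ(1,5,6) = 1/858; Σ_t [0,0]: t=0:+1/161280 = 1/161280; (3j)²=15/286 [(1 5 6; -1 -3 4)], sign=+1
I_A²/I_B² = (16/429)/(15/286) = 32/45

32/45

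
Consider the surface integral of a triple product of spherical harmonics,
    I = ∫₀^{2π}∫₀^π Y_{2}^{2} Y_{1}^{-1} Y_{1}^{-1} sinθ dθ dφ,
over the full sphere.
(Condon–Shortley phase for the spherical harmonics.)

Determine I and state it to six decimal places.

0.309019

m-sum 0 ✓  L=4 even ✓  1≤1≤3 ✓
Π(2lᵢ+1) = 5×3×3 = 45
triangle coeff Δ(2,1,1) = 1/30
Σ_t [1,1]: t=1:−1/1 = -1/1
(3j)²=2/15 [(2 1 1; 0 0 0)], sign=+1
Σ_t [0,0]: t=0:+1/4 = 1/4
(3j)²=1/5 [(2 1 1; 2 -1 -1)], sign=+1
⇒ 4πI² = 6/5
I = (+1)√(6/5/(4π)) = 0.30901936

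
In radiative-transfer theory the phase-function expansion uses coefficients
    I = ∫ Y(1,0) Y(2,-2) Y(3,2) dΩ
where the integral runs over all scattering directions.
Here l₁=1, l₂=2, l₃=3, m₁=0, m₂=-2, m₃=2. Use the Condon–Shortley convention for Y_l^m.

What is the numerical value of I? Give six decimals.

0.184674

Rules hold: Σm=0, L=6 even, 1≤3≤3.
N = 3·5·7 = 105
Δ = 0!·2!·4!/7! = 1/105
Racah Σ t=0..0: t=0:+1/4 = 1/4
⇒ 3j(1 2 3; 0 0 0)² = 3/35, sgn -1
Racah Σ t=0..0: t=0:+1/24 = 1/24
⇒ 3j(1 2 3; 0 -2 2)² = 1/21, sgn -1
4πI² = N·(3j₀)²·(3jₘ)² = 3/7
I = +1·√(0.428571/4π) = 0.18467439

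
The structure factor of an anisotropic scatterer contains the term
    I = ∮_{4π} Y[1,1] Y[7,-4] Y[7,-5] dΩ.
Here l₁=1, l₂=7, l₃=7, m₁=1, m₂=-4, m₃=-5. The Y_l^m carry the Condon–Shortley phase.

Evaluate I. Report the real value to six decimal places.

0.000000

Σmᵢ = -8 ≠ 0, so the φ-integral vanishes; I = 0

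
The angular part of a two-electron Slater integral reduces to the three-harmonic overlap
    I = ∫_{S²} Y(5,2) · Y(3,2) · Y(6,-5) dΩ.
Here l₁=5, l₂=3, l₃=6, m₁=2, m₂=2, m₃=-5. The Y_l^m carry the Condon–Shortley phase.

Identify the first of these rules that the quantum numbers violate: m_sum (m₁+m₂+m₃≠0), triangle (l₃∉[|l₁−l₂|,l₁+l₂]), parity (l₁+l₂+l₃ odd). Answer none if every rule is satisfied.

Σmᵢ = -1  ✗
l₃∈[|l₁−l₂|,l₁+l₂]=[2,8], have l₃=6
Σlᵢ = 14 ⇒ even

m_sum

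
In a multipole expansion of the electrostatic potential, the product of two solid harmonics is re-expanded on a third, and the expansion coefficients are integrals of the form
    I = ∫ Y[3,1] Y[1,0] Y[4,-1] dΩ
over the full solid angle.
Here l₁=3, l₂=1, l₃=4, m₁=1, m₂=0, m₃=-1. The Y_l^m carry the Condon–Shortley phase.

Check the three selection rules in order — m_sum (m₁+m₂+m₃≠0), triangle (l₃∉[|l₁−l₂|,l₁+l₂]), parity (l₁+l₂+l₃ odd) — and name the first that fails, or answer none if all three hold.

m₁+m₂+m₃ = 1 + 0 − 1 = 0  ✓
triangle: |3−1|=2 ≤ l₃=4 ≤ 3+1=4  ✓
parity: l₁+l₂+l₃ = 8 is even  ✓

none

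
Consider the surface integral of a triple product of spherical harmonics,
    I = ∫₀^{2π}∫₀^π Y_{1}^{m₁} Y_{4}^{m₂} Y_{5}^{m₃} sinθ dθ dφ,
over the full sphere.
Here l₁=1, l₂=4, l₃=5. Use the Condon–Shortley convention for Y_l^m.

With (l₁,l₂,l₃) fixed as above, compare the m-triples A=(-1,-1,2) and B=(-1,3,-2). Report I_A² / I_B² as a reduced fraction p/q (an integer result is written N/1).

Same 1,4,5: normalisation and zero-m 3j drop out of the ratio.
A: Δ: 0! 2! 8! / 11! → 1/495; sum: t=0:+1/1440 = 1/1440; 3j²(1 4 5; -1 -1 2) = Δ·Π!·Σ² = 7/165  (sign -1)
B: Δ: 0! 2! 8! / 11! → 1/495; sum: t=0:+1/10080 = 1/10080; 3j²(1 4 5; -1 3 -2) = Δ·Π!·Σ² = 1/165  (sign -1)
I_A²/I_B² = (7/165)/(1/165) = 7/1

7/1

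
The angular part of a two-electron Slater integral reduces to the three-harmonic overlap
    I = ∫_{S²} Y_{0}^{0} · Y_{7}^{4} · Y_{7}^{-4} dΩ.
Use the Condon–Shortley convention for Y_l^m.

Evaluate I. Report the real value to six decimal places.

Rules hold: Σm=0, L=14 even, 7≤7≤7.
N = 1·15·15 = 225
Δ = 0!·0!·14!/15! = 1/15
Racah Σ t=0..0: t=0:+1/25401600 = 1/25401600
⇒ 3j(0 7 7; 0 0 0)² = 1/15, sgn -1
Racah Σ t=0..0: t=0:+1/239500800 = 1/239500800
⇒ 3j(0 7 7; 0 4 -4)² = 1/15, sgn -1
4πI² = N·(3j₀)²·(3jₘ)² = 1/1
I = +1·√(1/4π) = 0.28209479

0.282095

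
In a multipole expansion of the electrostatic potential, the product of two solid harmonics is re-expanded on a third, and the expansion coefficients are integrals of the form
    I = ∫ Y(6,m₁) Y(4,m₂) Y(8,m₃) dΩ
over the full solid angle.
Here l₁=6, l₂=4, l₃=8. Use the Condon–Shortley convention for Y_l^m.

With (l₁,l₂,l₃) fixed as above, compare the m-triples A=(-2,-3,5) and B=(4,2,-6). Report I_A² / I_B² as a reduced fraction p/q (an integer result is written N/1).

1/40

Same 6,4,8: normalisation and zero-m 3j drop out of the ratio.
A: Δ: 2! 10! 6! / 19! → 1/23279256; sum: t=0:+1/19353600 t=1:−1/21772800 = 1/174182400; 3j²(6 4 8; -2 -3 5) = Δ·Π!·Σ² = 1/3876  (sign -1)
B: Δ: 2! 10! 6! / 19! → 1/23279256; sum: t=0:+1/116121600 t=1:−1/43545600 t=2:+1/348364800 = -1/87091200; 3j²(6 4 8; 4 2 -6) = Δ·Π!·Σ² = 10/969  (sign -1)
I_A²/I_B² = (1/3876)/(10/969) = 1/40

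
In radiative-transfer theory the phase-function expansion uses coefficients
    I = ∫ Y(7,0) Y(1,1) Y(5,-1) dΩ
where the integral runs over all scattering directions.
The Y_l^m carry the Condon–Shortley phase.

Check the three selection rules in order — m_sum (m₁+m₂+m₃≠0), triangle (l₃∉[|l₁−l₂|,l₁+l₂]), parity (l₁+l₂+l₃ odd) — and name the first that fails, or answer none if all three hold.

triangle

azimuthal sum: 0 + 1 − 1 = 0  ✓
6 ≤ 5 ≤ 8 (triangle on l)  ✗
L = 7 + 1 + 5 = 13 (odd)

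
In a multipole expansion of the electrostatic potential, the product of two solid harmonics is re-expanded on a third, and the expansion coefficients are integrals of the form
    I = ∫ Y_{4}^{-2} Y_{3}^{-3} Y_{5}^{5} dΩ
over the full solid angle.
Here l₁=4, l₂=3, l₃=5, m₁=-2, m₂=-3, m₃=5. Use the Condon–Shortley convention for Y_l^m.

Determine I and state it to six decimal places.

Rules hold: Σm=0, L=12 even, 1≤5≤7.
N = 9·7·11 = 693
Δ = 2!·6!·4!/13! = 1/180180
Racah Σ t=0..2: t=0:+1/576 t=1:−1/144 t=2:+1/576 = -1/288
⇒ 3j(4 3 5; 0 0 0)² = 20/1001, sgn +1
Racah Σ t=0..0: t=0:+1/34560 = 1/34560
⇒ 3j(4 3 5; -2 -3 5)² = 5/286, sgn +1
4πI² = N·(3j₀)²·(3jₘ)² = 450/1859
I = +1·√(0.242066/4π) = 0.13879110

0.138791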